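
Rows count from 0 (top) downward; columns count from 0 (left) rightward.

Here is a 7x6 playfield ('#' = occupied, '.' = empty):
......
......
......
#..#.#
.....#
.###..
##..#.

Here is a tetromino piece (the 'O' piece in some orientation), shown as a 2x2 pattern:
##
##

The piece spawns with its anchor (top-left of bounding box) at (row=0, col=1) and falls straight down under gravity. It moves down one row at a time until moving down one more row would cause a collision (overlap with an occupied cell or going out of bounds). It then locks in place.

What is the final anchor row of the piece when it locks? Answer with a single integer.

Spawn at (row=0, col=1). Try each row:
  row 0: fits
  row 1: fits
  row 2: fits
  row 3: fits
  row 4: blocked -> lock at row 3

Answer: 3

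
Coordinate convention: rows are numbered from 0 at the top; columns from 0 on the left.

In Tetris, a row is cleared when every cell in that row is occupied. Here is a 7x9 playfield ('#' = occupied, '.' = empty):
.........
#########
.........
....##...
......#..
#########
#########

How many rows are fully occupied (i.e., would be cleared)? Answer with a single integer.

Check each row:
  row 0: 9 empty cells -> not full
  row 1: 0 empty cells -> FULL (clear)
  row 2: 9 empty cells -> not full
  row 3: 7 empty cells -> not full
  row 4: 8 empty cells -> not full
  row 5: 0 empty cells -> FULL (clear)
  row 6: 0 empty cells -> FULL (clear)
Total rows cleared: 3

Answer: 3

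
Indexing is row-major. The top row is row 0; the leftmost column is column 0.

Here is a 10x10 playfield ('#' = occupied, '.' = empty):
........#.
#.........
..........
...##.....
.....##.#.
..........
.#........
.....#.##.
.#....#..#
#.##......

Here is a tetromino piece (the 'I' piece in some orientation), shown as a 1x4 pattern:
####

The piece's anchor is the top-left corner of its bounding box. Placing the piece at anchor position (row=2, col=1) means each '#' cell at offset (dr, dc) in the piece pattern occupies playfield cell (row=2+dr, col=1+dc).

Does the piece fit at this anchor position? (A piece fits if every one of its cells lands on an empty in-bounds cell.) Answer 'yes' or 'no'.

Check each piece cell at anchor (2, 1):
  offset (0,0) -> (2,1): empty -> OK
  offset (0,1) -> (2,2): empty -> OK
  offset (0,2) -> (2,3): empty -> OK
  offset (0,3) -> (2,4): empty -> OK
All cells valid: yes

Answer: yes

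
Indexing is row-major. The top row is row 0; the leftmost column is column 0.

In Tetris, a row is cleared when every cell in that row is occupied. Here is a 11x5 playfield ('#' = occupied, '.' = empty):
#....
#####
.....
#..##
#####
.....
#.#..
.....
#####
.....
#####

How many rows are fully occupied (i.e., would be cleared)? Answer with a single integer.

Answer: 4

Derivation:
Check each row:
  row 0: 4 empty cells -> not full
  row 1: 0 empty cells -> FULL (clear)
  row 2: 5 empty cells -> not full
  row 3: 2 empty cells -> not full
  row 4: 0 empty cells -> FULL (clear)
  row 5: 5 empty cells -> not full
  row 6: 3 empty cells -> not full
  row 7: 5 empty cells -> not full
  row 8: 0 empty cells -> FULL (clear)
  row 9: 5 empty cells -> not full
  row 10: 0 empty cells -> FULL (clear)
Total rows cleared: 4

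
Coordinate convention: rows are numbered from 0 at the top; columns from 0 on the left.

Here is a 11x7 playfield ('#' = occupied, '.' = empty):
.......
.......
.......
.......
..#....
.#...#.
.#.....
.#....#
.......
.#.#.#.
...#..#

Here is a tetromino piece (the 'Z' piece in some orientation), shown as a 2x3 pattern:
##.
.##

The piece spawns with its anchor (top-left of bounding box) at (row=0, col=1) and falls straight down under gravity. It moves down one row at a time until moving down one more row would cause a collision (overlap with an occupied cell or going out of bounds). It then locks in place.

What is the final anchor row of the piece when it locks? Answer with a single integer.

Answer: 2

Derivation:
Spawn at (row=0, col=1). Try each row:
  row 0: fits
  row 1: fits
  row 2: fits
  row 3: blocked -> lock at row 2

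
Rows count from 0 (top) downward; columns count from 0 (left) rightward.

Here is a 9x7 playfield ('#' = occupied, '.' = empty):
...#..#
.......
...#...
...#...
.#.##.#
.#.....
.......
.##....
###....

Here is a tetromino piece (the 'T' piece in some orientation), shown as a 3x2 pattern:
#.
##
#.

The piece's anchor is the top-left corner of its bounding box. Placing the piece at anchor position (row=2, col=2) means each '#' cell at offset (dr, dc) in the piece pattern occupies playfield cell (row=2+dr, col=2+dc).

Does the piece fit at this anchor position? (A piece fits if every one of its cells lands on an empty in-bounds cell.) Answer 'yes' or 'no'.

Check each piece cell at anchor (2, 2):
  offset (0,0) -> (2,2): empty -> OK
  offset (1,0) -> (3,2): empty -> OK
  offset (1,1) -> (3,3): occupied ('#') -> FAIL
  offset (2,0) -> (4,2): empty -> OK
All cells valid: no

Answer: no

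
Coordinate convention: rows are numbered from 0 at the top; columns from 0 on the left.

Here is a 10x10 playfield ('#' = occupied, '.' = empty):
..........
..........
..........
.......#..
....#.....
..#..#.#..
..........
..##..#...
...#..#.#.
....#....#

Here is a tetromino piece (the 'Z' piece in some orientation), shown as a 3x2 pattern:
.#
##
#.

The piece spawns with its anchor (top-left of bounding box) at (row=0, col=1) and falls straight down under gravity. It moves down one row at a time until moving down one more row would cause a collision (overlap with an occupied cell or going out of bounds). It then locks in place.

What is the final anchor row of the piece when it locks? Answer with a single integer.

Spawn at (row=0, col=1). Try each row:
  row 0: fits
  row 1: fits
  row 2: fits
  row 3: fits
  row 4: blocked -> lock at row 3

Answer: 3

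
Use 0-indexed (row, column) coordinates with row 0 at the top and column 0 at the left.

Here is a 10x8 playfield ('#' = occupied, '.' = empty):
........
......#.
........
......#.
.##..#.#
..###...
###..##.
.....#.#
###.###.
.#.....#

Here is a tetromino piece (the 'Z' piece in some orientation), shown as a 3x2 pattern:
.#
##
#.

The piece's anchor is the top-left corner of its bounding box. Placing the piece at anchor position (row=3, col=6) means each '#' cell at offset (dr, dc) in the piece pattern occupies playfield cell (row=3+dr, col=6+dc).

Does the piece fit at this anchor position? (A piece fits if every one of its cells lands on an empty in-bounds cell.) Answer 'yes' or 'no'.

Check each piece cell at anchor (3, 6):
  offset (0,1) -> (3,7): empty -> OK
  offset (1,0) -> (4,6): empty -> OK
  offset (1,1) -> (4,7): occupied ('#') -> FAIL
  offset (2,0) -> (5,6): empty -> OK
All cells valid: no

Answer: no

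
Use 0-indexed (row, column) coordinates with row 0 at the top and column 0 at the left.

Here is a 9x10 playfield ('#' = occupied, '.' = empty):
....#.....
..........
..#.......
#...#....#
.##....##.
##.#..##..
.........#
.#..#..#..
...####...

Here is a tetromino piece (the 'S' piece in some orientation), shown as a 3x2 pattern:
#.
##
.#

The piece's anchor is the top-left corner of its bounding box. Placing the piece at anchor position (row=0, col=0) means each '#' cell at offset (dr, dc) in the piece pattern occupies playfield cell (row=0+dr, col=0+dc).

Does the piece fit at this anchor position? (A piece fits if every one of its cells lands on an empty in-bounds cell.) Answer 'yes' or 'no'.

Answer: yes

Derivation:
Check each piece cell at anchor (0, 0):
  offset (0,0) -> (0,0): empty -> OK
  offset (1,0) -> (1,0): empty -> OK
  offset (1,1) -> (1,1): empty -> OK
  offset (2,1) -> (2,1): empty -> OK
All cells valid: yes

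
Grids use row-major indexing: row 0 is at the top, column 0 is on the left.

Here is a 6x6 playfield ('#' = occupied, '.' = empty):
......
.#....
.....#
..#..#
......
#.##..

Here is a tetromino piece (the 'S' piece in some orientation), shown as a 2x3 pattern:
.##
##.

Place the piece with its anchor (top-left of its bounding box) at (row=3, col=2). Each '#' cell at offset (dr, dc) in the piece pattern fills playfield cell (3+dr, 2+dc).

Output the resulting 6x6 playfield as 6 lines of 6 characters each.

Answer: ......
.#....
.....#
..####
..##..
#.##..

Derivation:
Fill (3+0,2+1) = (3,3)
Fill (3+0,2+2) = (3,4)
Fill (3+1,2+0) = (4,2)
Fill (3+1,2+1) = (4,3)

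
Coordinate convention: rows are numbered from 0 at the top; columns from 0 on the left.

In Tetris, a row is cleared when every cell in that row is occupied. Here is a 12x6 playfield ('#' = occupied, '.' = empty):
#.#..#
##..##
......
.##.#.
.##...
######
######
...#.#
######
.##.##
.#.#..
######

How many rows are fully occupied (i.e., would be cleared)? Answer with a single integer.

Answer: 4

Derivation:
Check each row:
  row 0: 3 empty cells -> not full
  row 1: 2 empty cells -> not full
  row 2: 6 empty cells -> not full
  row 3: 3 empty cells -> not full
  row 4: 4 empty cells -> not full
  row 5: 0 empty cells -> FULL (clear)
  row 6: 0 empty cells -> FULL (clear)
  row 7: 4 empty cells -> not full
  row 8: 0 empty cells -> FULL (clear)
  row 9: 2 empty cells -> not full
  row 10: 4 empty cells -> not full
  row 11: 0 empty cells -> FULL (clear)
Total rows cleared: 4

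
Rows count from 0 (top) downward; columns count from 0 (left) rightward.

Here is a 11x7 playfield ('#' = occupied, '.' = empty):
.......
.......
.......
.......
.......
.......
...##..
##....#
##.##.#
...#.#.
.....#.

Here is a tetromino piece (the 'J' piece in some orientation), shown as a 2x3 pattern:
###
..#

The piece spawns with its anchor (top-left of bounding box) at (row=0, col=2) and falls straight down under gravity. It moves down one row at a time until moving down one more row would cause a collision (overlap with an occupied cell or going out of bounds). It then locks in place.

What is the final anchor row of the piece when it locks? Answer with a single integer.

Answer: 4

Derivation:
Spawn at (row=0, col=2). Try each row:
  row 0: fits
  row 1: fits
  row 2: fits
  row 3: fits
  row 4: fits
  row 5: blocked -> lock at row 4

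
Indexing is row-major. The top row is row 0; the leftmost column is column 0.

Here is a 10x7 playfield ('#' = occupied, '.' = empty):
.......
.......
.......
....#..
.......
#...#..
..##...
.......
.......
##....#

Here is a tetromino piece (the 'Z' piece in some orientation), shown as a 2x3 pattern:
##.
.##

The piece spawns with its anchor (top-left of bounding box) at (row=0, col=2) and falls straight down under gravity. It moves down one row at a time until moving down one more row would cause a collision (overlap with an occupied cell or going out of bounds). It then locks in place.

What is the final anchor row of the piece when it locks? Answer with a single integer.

Spawn at (row=0, col=2). Try each row:
  row 0: fits
  row 1: fits
  row 2: blocked -> lock at row 1

Answer: 1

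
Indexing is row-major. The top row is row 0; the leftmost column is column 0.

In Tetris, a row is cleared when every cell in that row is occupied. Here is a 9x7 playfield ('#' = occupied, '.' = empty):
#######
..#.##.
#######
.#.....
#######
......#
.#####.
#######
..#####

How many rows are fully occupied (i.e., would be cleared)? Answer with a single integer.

Answer: 4

Derivation:
Check each row:
  row 0: 0 empty cells -> FULL (clear)
  row 1: 4 empty cells -> not full
  row 2: 0 empty cells -> FULL (clear)
  row 3: 6 empty cells -> not full
  row 4: 0 empty cells -> FULL (clear)
  row 5: 6 empty cells -> not full
  row 6: 2 empty cells -> not full
  row 7: 0 empty cells -> FULL (clear)
  row 8: 2 empty cells -> not full
Total rows cleared: 4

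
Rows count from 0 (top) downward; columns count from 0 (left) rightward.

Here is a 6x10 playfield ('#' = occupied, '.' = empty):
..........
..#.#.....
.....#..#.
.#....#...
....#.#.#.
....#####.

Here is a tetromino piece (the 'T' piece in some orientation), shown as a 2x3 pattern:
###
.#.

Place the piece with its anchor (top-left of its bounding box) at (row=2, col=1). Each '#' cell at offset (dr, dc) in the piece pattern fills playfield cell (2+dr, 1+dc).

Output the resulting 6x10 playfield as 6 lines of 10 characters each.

Fill (2+0,1+0) = (2,1)
Fill (2+0,1+1) = (2,2)
Fill (2+0,1+2) = (2,3)
Fill (2+1,1+1) = (3,2)

Answer: ..........
..#.#.....
.###.#..#.
.##...#...
....#.#.#.
....#####.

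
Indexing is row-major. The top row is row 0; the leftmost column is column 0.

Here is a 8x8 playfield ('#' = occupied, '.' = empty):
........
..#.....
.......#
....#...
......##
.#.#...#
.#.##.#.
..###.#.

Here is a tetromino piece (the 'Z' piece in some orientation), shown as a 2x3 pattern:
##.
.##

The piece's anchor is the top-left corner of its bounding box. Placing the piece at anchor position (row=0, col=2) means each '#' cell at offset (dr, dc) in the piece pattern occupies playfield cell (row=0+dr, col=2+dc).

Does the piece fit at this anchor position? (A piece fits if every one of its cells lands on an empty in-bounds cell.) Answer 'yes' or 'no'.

Check each piece cell at anchor (0, 2):
  offset (0,0) -> (0,2): empty -> OK
  offset (0,1) -> (0,3): empty -> OK
  offset (1,1) -> (1,3): empty -> OK
  offset (1,2) -> (1,4): empty -> OK
All cells valid: yes

Answer: yes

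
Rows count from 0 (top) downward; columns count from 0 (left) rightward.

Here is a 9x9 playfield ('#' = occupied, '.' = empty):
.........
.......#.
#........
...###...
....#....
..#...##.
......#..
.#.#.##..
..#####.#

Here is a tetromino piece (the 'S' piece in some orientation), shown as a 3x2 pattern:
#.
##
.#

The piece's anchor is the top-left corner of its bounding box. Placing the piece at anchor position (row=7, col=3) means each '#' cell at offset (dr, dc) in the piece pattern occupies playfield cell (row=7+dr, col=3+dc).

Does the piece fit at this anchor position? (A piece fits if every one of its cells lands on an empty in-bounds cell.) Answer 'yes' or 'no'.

Check each piece cell at anchor (7, 3):
  offset (0,0) -> (7,3): occupied ('#') -> FAIL
  offset (1,0) -> (8,3): occupied ('#') -> FAIL
  offset (1,1) -> (8,4): occupied ('#') -> FAIL
  offset (2,1) -> (9,4): out of bounds -> FAIL
All cells valid: no

Answer: no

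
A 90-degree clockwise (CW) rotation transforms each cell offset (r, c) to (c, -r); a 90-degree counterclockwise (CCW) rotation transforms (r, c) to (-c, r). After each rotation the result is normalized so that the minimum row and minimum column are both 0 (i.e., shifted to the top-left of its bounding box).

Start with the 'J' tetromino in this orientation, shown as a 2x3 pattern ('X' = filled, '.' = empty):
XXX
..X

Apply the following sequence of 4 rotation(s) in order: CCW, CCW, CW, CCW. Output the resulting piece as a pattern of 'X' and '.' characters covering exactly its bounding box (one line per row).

Start:
XXX
..X
After rotation 1 (CCW):
XX
X.
X.
After rotation 2 (CCW):
X..
XXX
After rotation 3 (CW):
XX
X.
X.
After rotation 4 (CCW):
X..
XXX

Answer: X..
XXX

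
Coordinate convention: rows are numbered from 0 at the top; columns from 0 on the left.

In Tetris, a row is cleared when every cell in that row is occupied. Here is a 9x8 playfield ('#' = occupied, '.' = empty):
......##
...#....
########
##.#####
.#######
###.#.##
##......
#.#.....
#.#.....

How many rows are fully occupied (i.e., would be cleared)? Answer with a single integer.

Answer: 1

Derivation:
Check each row:
  row 0: 6 empty cells -> not full
  row 1: 7 empty cells -> not full
  row 2: 0 empty cells -> FULL (clear)
  row 3: 1 empty cell -> not full
  row 4: 1 empty cell -> not full
  row 5: 2 empty cells -> not full
  row 6: 6 empty cells -> not full
  row 7: 6 empty cells -> not full
  row 8: 6 empty cells -> not full
Total rows cleared: 1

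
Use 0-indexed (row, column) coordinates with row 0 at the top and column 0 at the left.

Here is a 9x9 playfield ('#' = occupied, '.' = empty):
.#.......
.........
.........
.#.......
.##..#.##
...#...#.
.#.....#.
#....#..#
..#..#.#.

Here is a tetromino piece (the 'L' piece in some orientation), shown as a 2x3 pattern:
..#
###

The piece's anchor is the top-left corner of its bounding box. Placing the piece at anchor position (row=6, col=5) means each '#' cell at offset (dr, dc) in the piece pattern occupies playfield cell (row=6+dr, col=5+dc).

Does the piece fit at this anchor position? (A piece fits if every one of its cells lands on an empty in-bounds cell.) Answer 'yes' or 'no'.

Check each piece cell at anchor (6, 5):
  offset (0,2) -> (6,7): occupied ('#') -> FAIL
  offset (1,0) -> (7,5): occupied ('#') -> FAIL
  offset (1,1) -> (7,6): empty -> OK
  offset (1,2) -> (7,7): empty -> OK
All cells valid: no

Answer: no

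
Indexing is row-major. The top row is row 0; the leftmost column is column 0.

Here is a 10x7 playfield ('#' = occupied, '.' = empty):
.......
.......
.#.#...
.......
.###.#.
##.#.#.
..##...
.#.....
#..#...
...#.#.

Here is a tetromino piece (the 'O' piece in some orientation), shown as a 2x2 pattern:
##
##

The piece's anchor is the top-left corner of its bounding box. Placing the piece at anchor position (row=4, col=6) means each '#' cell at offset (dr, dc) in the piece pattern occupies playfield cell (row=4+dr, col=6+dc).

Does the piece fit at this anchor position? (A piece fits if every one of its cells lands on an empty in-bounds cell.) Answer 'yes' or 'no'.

Answer: no

Derivation:
Check each piece cell at anchor (4, 6):
  offset (0,0) -> (4,6): empty -> OK
  offset (0,1) -> (4,7): out of bounds -> FAIL
  offset (1,0) -> (5,6): empty -> OK
  offset (1,1) -> (5,7): out of bounds -> FAIL
All cells valid: no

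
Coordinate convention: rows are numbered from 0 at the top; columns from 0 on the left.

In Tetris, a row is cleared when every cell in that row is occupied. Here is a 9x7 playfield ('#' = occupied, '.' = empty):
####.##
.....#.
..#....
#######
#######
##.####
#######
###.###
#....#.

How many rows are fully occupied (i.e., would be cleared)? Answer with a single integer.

Answer: 3

Derivation:
Check each row:
  row 0: 1 empty cell -> not full
  row 1: 6 empty cells -> not full
  row 2: 6 empty cells -> not full
  row 3: 0 empty cells -> FULL (clear)
  row 4: 0 empty cells -> FULL (clear)
  row 5: 1 empty cell -> not full
  row 6: 0 empty cells -> FULL (clear)
  row 7: 1 empty cell -> not full
  row 8: 5 empty cells -> not full
Total rows cleared: 3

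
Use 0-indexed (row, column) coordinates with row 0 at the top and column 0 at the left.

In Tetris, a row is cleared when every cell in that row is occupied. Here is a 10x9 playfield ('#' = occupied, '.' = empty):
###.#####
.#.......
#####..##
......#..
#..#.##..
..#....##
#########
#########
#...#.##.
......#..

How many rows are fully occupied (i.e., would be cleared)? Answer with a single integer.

Check each row:
  row 0: 1 empty cell -> not full
  row 1: 8 empty cells -> not full
  row 2: 2 empty cells -> not full
  row 3: 8 empty cells -> not full
  row 4: 5 empty cells -> not full
  row 5: 6 empty cells -> not full
  row 6: 0 empty cells -> FULL (clear)
  row 7: 0 empty cells -> FULL (clear)
  row 8: 5 empty cells -> not full
  row 9: 8 empty cells -> not full
Total rows cleared: 2

Answer: 2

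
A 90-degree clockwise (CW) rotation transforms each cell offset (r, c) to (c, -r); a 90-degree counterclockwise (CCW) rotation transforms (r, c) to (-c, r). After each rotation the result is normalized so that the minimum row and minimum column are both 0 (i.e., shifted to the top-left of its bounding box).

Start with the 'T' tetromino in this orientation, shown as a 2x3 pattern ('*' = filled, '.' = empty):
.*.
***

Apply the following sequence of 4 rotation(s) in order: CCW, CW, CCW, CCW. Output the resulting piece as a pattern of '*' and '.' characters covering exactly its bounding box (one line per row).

Start:
.*.
***
After rotation 1 (CCW):
.*
**
.*
After rotation 2 (CW):
.*.
***
After rotation 3 (CCW):
.*
**
.*
After rotation 4 (CCW):
***
.*.

Answer: ***
.*.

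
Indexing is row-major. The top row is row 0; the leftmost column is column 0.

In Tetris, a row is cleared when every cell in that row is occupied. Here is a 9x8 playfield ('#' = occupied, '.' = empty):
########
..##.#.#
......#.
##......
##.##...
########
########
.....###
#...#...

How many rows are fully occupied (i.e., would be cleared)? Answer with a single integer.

Check each row:
  row 0: 0 empty cells -> FULL (clear)
  row 1: 4 empty cells -> not full
  row 2: 7 empty cells -> not full
  row 3: 6 empty cells -> not full
  row 4: 4 empty cells -> not full
  row 5: 0 empty cells -> FULL (clear)
  row 6: 0 empty cells -> FULL (clear)
  row 7: 5 empty cells -> not full
  row 8: 6 empty cells -> not full
Total rows cleared: 3

Answer: 3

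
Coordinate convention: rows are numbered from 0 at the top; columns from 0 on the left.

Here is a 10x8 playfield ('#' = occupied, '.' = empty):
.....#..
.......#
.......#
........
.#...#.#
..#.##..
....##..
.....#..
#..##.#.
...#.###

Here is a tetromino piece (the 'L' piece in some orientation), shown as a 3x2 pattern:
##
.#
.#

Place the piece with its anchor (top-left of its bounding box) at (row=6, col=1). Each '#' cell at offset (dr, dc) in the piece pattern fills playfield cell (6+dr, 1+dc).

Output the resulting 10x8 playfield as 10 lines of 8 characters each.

Fill (6+0,1+0) = (6,1)
Fill (6+0,1+1) = (6,2)
Fill (6+1,1+1) = (7,2)
Fill (6+2,1+1) = (8,2)

Answer: .....#..
.......#
.......#
........
.#...#.#
..#.##..
.##.##..
..#..#..
#.###.#.
...#.###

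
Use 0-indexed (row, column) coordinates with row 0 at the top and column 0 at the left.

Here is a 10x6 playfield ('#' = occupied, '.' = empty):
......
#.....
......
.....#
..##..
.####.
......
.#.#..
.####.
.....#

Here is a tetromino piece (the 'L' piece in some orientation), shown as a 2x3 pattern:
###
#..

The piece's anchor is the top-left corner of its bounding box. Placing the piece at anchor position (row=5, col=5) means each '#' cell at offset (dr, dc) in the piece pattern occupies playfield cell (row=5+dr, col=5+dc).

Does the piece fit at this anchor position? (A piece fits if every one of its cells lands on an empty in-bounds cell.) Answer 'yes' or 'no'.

Answer: no

Derivation:
Check each piece cell at anchor (5, 5):
  offset (0,0) -> (5,5): empty -> OK
  offset (0,1) -> (5,6): out of bounds -> FAIL
  offset (0,2) -> (5,7): out of bounds -> FAIL
  offset (1,0) -> (6,5): empty -> OK
All cells valid: no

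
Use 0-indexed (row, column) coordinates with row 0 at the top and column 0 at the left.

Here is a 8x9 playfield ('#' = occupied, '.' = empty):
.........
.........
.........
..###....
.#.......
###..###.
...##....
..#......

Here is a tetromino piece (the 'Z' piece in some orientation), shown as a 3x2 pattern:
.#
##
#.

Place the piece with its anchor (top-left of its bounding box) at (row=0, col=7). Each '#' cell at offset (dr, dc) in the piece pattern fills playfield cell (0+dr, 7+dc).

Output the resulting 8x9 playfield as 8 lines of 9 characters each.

Answer: ........#
.......##
.......#.
..###....
.#.......
###..###.
...##....
..#......

Derivation:
Fill (0+0,7+1) = (0,8)
Fill (0+1,7+0) = (1,7)
Fill (0+1,7+1) = (1,8)
Fill (0+2,7+0) = (2,7)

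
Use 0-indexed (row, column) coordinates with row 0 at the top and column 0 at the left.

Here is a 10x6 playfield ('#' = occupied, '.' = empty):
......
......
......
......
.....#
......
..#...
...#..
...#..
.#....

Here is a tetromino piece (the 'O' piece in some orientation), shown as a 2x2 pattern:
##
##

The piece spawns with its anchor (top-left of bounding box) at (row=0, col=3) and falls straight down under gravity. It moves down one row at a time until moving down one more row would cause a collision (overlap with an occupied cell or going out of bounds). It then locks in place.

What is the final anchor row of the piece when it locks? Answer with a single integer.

Answer: 5

Derivation:
Spawn at (row=0, col=3). Try each row:
  row 0: fits
  row 1: fits
  row 2: fits
  row 3: fits
  row 4: fits
  row 5: fits
  row 6: blocked -> lock at row 5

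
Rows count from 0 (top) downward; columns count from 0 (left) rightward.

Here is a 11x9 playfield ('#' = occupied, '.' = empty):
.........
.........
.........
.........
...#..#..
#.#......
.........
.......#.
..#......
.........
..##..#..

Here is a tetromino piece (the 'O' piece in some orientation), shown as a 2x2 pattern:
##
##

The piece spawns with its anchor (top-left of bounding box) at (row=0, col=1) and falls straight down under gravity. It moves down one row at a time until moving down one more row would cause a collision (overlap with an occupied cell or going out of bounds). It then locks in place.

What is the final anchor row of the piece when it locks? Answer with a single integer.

Spawn at (row=0, col=1). Try each row:
  row 0: fits
  row 1: fits
  row 2: fits
  row 3: fits
  row 4: blocked -> lock at row 3

Answer: 3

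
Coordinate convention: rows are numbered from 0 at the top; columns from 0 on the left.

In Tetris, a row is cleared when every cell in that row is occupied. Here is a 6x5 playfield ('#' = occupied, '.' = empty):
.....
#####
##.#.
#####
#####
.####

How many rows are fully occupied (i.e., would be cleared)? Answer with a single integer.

Answer: 3

Derivation:
Check each row:
  row 0: 5 empty cells -> not full
  row 1: 0 empty cells -> FULL (clear)
  row 2: 2 empty cells -> not full
  row 3: 0 empty cells -> FULL (clear)
  row 4: 0 empty cells -> FULL (clear)
  row 5: 1 empty cell -> not full
Total rows cleared: 3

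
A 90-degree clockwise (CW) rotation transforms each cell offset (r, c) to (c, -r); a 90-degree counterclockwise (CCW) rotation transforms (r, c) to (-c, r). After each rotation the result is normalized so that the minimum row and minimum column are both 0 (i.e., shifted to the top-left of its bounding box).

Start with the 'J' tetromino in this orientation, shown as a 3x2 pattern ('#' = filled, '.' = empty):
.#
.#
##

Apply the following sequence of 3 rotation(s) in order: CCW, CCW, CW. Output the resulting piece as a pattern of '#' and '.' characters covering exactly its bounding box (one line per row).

Answer: ###
..#

Derivation:
Start:
.#
.#
##
After rotation 1 (CCW):
###
..#
After rotation 2 (CCW):
##
#.
#.
After rotation 3 (CW):
###
..#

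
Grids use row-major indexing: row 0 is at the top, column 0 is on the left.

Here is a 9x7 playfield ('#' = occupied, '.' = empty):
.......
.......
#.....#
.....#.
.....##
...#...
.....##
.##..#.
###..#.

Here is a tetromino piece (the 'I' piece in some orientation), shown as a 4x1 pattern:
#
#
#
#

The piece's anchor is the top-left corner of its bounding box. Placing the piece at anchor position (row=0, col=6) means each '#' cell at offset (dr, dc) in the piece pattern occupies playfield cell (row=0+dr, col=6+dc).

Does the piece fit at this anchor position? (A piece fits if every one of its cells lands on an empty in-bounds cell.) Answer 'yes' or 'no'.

Check each piece cell at anchor (0, 6):
  offset (0,0) -> (0,6): empty -> OK
  offset (1,0) -> (1,6): empty -> OK
  offset (2,0) -> (2,6): occupied ('#') -> FAIL
  offset (3,0) -> (3,6): empty -> OK
All cells valid: no

Answer: no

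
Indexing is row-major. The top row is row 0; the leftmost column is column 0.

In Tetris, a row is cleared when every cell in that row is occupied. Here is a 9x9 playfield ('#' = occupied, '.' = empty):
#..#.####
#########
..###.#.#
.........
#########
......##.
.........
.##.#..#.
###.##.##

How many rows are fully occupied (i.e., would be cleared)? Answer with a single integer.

Check each row:
  row 0: 3 empty cells -> not full
  row 1: 0 empty cells -> FULL (clear)
  row 2: 4 empty cells -> not full
  row 3: 9 empty cells -> not full
  row 4: 0 empty cells -> FULL (clear)
  row 5: 7 empty cells -> not full
  row 6: 9 empty cells -> not full
  row 7: 5 empty cells -> not full
  row 8: 2 empty cells -> not full
Total rows cleared: 2

Answer: 2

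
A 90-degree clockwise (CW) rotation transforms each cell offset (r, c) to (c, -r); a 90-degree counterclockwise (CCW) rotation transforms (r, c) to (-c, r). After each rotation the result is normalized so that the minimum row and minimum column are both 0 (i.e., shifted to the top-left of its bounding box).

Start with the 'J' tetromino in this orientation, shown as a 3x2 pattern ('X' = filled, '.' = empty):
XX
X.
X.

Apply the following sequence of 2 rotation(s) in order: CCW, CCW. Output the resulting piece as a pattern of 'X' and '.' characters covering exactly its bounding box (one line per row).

Start:
XX
X.
X.
After rotation 1 (CCW):
X..
XXX
After rotation 2 (CCW):
.X
.X
XX

Answer: .X
.X
XX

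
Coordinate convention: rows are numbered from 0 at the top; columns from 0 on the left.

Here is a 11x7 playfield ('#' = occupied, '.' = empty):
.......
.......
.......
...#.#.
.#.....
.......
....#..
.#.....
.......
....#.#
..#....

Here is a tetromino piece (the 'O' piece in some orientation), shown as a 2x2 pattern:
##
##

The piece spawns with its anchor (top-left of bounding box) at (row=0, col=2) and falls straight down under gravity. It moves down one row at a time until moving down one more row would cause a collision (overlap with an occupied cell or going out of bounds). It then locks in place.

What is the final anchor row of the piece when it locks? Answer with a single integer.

Answer: 1

Derivation:
Spawn at (row=0, col=2). Try each row:
  row 0: fits
  row 1: fits
  row 2: blocked -> lock at row 1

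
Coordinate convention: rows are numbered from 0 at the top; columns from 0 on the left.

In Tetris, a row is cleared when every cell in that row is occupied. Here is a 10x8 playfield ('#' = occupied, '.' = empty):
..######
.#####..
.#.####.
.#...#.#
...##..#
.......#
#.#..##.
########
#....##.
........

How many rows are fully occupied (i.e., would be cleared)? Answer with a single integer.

Answer: 1

Derivation:
Check each row:
  row 0: 2 empty cells -> not full
  row 1: 3 empty cells -> not full
  row 2: 3 empty cells -> not full
  row 3: 5 empty cells -> not full
  row 4: 5 empty cells -> not full
  row 5: 7 empty cells -> not full
  row 6: 4 empty cells -> not full
  row 7: 0 empty cells -> FULL (clear)
  row 8: 5 empty cells -> not full
  row 9: 8 empty cells -> not full
Total rows cleared: 1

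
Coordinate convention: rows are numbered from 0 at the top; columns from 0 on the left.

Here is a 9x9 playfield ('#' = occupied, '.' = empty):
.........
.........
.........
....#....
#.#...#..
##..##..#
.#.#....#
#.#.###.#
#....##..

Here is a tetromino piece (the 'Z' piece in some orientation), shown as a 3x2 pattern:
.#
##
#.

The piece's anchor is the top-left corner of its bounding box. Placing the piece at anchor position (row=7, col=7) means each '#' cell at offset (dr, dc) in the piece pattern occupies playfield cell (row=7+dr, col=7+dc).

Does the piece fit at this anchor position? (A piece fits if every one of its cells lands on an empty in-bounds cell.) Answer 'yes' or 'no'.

Check each piece cell at anchor (7, 7):
  offset (0,1) -> (7,8): occupied ('#') -> FAIL
  offset (1,0) -> (8,7): empty -> OK
  offset (1,1) -> (8,8): empty -> OK
  offset (2,0) -> (9,7): out of bounds -> FAIL
All cells valid: no

Answer: no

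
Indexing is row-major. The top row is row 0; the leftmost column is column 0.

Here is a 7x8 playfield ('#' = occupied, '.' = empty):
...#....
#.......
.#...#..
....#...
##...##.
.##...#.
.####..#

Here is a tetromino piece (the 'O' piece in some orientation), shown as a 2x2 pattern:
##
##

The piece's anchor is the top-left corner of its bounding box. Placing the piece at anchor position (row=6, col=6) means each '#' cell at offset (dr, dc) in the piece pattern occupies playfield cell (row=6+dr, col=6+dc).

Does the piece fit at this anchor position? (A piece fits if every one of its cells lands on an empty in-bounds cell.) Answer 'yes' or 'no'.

Check each piece cell at anchor (6, 6):
  offset (0,0) -> (6,6): empty -> OK
  offset (0,1) -> (6,7): occupied ('#') -> FAIL
  offset (1,0) -> (7,6): out of bounds -> FAIL
  offset (1,1) -> (7,7): out of bounds -> FAIL
All cells valid: no

Answer: no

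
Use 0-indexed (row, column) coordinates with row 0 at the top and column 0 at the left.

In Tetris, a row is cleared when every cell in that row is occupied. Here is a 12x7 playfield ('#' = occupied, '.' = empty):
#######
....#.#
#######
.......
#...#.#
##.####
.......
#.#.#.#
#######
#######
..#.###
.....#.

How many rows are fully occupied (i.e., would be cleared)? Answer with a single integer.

Check each row:
  row 0: 0 empty cells -> FULL (clear)
  row 1: 5 empty cells -> not full
  row 2: 0 empty cells -> FULL (clear)
  row 3: 7 empty cells -> not full
  row 4: 4 empty cells -> not full
  row 5: 1 empty cell -> not full
  row 6: 7 empty cells -> not full
  row 7: 3 empty cells -> not full
  row 8: 0 empty cells -> FULL (clear)
  row 9: 0 empty cells -> FULL (clear)
  row 10: 3 empty cells -> not full
  row 11: 6 empty cells -> not full
Total rows cleared: 4

Answer: 4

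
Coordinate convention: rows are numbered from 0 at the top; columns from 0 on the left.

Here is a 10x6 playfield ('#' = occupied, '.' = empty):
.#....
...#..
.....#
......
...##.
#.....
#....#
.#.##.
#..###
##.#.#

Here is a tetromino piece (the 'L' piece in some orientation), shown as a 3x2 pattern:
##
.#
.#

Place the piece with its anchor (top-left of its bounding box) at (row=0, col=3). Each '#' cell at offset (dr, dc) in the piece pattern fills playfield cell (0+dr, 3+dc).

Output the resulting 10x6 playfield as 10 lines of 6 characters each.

Answer: .#.##.
...##.
....##
......
...##.
#.....
#....#
.#.##.
#..###
##.#.#

Derivation:
Fill (0+0,3+0) = (0,3)
Fill (0+0,3+1) = (0,4)
Fill (0+1,3+1) = (1,4)
Fill (0+2,3+1) = (2,4)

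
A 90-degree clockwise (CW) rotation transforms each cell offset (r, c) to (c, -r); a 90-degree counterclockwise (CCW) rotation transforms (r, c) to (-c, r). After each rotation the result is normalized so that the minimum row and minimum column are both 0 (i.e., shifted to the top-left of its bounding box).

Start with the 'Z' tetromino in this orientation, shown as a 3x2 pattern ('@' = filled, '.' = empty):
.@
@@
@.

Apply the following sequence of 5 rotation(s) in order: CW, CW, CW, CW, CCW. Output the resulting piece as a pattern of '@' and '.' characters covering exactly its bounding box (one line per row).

Answer: @@.
.@@

Derivation:
Start:
.@
@@
@.
After rotation 1 (CW):
@@.
.@@
After rotation 2 (CW):
.@
@@
@.
After rotation 3 (CW):
@@.
.@@
After rotation 4 (CW):
.@
@@
@.
After rotation 5 (CCW):
@@.
.@@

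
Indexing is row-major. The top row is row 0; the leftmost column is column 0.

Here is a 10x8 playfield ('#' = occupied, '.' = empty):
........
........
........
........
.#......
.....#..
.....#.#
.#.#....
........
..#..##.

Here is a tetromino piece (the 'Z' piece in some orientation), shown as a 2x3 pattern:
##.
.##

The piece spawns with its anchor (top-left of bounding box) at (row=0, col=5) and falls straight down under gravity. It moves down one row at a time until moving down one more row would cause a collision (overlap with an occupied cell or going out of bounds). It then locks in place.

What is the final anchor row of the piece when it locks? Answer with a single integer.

Spawn at (row=0, col=5). Try each row:
  row 0: fits
  row 1: fits
  row 2: fits
  row 3: fits
  row 4: fits
  row 5: blocked -> lock at row 4

Answer: 4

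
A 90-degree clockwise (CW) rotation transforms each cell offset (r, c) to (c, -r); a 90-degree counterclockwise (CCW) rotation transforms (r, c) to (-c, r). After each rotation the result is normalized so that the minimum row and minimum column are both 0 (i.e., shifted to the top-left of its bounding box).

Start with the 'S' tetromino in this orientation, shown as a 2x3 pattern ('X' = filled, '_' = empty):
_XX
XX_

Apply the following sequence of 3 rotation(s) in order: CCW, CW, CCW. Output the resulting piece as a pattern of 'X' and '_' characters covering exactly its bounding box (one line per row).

Answer: X_
XX
_X

Derivation:
Start:
_XX
XX_
After rotation 1 (CCW):
X_
XX
_X
After rotation 2 (CW):
_XX
XX_
After rotation 3 (CCW):
X_
XX
_X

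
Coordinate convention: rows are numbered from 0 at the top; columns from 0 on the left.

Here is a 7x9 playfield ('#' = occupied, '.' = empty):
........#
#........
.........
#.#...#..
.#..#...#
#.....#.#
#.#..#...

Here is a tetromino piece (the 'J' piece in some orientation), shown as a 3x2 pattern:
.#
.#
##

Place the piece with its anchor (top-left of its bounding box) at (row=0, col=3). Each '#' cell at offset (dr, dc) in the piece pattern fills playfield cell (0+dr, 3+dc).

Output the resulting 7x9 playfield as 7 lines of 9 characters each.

Fill (0+0,3+1) = (0,4)
Fill (0+1,3+1) = (1,4)
Fill (0+2,3+0) = (2,3)
Fill (0+2,3+1) = (2,4)

Answer: ....#...#
#...#....
...##....
#.#...#..
.#..#...#
#.....#.#
#.#..#...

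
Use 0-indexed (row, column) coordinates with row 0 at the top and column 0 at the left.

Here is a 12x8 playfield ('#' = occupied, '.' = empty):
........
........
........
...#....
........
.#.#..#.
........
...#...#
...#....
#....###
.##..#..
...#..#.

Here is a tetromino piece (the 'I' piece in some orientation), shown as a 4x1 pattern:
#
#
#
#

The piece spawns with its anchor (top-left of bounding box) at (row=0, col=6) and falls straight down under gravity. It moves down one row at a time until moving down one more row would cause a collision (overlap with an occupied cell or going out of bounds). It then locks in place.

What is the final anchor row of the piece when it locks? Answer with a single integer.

Spawn at (row=0, col=6). Try each row:
  row 0: fits
  row 1: fits
  row 2: blocked -> lock at row 1

Answer: 1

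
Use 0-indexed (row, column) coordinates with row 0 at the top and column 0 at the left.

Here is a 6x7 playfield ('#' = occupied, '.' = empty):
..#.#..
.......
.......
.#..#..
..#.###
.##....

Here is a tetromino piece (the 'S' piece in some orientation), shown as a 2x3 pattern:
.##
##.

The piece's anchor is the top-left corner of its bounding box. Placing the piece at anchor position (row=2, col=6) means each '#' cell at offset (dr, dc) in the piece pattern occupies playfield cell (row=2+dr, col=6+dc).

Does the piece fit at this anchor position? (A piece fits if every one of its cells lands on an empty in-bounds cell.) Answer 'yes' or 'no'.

Check each piece cell at anchor (2, 6):
  offset (0,1) -> (2,7): out of bounds -> FAIL
  offset (0,2) -> (2,8): out of bounds -> FAIL
  offset (1,0) -> (3,6): empty -> OK
  offset (1,1) -> (3,7): out of bounds -> FAIL
All cells valid: no

Answer: no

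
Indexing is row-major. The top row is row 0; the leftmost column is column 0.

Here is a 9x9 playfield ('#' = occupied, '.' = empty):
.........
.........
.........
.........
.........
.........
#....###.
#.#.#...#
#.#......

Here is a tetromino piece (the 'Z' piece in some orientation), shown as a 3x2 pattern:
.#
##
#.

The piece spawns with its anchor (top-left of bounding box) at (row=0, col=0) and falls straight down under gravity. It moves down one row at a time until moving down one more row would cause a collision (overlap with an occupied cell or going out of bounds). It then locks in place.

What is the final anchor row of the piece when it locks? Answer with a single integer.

Answer: 3

Derivation:
Spawn at (row=0, col=0). Try each row:
  row 0: fits
  row 1: fits
  row 2: fits
  row 3: fits
  row 4: blocked -> lock at row 3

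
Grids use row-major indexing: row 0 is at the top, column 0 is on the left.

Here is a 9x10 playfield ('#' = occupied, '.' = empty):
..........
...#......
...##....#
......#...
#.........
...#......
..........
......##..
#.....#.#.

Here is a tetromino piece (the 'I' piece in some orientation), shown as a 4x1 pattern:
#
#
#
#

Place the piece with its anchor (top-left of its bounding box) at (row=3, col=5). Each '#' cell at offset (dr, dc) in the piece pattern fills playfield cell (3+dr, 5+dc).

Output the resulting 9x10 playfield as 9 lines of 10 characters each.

Answer: ..........
...#......
...##....#
.....##...
#....#....
...#.#....
.....#....
......##..
#.....#.#.

Derivation:
Fill (3+0,5+0) = (3,5)
Fill (3+1,5+0) = (4,5)
Fill (3+2,5+0) = (5,5)
Fill (3+3,5+0) = (6,5)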